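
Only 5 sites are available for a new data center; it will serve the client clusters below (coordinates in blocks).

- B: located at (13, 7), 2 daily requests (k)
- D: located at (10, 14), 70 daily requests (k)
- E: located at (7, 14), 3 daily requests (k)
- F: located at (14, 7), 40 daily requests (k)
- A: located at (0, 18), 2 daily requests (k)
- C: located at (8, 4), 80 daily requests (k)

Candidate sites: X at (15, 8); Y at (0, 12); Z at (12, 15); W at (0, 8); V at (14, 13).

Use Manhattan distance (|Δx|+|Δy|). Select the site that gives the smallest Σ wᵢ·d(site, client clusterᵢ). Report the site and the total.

X, total 1828 blocks

Total weighted distance at each candidate:
  X (15, 8): total = 1828
  Y (0, 12): total = 2955
  Z (12, 15): total = 1876
  W (0, 8): total = 2767
  V (14, 13): total = 1866
Minimum is at X with total 1828 blocks.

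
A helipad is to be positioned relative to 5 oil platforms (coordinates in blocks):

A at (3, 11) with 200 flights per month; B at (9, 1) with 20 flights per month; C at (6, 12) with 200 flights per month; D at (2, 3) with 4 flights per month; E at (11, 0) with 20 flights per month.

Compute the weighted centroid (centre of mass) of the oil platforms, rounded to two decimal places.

(4.97, 10.43)

The minimiser of Σwᵢ‖p−pᵢ‖² is the weighted centroid p* = (Σwᵢpᵢ)/(Σwᵢ).
Σwᵢ = 444.
Σwᵢxᵢ = 200·3 + 20·9 + 200·6 + 4·2 + 20·11 = 2208.
Σwᵢyᵢ = 200·11 + 20·1 + 200·12 + 4·3 + 20·0 = 4632.
x* = 2208/444 = 4.97, y* = 4632/444 = 10.43.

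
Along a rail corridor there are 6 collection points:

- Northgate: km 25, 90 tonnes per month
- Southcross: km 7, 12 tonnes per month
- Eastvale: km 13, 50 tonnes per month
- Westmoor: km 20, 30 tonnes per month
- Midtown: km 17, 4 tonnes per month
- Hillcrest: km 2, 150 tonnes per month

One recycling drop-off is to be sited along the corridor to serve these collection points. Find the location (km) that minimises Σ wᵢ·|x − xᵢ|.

For a sum of weighted absolute distances on a line, the optimum is the weighted median (not the mean). Total weight W = 336; half-weight = 168.
Sort by position and accumulate weight:
  km 2 (Hillcrest, w=150) → cum 150
  km 7 (Southcross, w=12) → cum 162
  km 13 (Eastvale, w=50) → cum 212  ≥ 168 → median here
  km 17 (Midtown, w=4) → cum 216
  km 20 (Westmoor, w=30) → cum 246
  km 25 (Northgate, w=90) → cum 336
Optimal location: km 13.

x = 13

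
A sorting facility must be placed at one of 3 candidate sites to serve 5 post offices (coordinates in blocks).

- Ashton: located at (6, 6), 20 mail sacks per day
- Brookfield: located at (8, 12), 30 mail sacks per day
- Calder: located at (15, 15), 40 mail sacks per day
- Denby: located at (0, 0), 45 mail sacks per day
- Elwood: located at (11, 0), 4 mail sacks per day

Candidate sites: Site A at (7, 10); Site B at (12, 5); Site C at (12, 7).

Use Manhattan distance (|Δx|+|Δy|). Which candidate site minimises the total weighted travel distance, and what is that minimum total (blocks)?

Total weighted distance at each candidate:
  Site A (7, 10): total = 1531
  Site B (12, 5): total = 1779
  Site C (12, 7): total = 1737
Minimum is at Site A with total 1531 blocks.

Site A, total 1531 blocks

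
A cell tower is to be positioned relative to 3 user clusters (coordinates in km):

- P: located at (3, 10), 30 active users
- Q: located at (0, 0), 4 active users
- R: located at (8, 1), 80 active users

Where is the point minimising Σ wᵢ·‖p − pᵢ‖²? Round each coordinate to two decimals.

The minimiser of Σwᵢ‖p−pᵢ‖² is the weighted centroid p* = (Σwᵢpᵢ)/(Σwᵢ).
Σwᵢ = 114.
Σwᵢxᵢ = 30·3 + 4·0 + 80·8 = 730.
Σwᵢyᵢ = 30·10 + 4·0 + 80·1 = 380.
x* = 730/114 = 6.40, y* = 380/114 = 3.33.

(6.40, 3.33)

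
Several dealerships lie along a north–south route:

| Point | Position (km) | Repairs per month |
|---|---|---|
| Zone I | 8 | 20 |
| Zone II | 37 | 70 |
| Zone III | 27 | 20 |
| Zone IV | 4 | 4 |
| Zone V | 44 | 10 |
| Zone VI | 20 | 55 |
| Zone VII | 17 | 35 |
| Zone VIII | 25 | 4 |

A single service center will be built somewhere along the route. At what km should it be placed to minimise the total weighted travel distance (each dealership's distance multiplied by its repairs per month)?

For a sum of weighted absolute distances on a line, the optimum is the weighted median (not the mean). Total weight W = 218; half-weight = 109.
Sort by position and accumulate weight:
  km 4 (Zone IV, w=4) → cum 4
  km 8 (Zone I, w=20) → cum 24
  km 17 (Zone VII, w=35) → cum 59
  km 20 (Zone VI, w=55) → cum 114  ≥ 109 → median here
  km 25 (Zone VIII, w=4) → cum 118
  km 27 (Zone III, w=20) → cum 138
  km 37 (Zone II, w=70) → cum 208
  km 44 (Zone V, w=10) → cum 218
Optimal location: km 20.

x = 20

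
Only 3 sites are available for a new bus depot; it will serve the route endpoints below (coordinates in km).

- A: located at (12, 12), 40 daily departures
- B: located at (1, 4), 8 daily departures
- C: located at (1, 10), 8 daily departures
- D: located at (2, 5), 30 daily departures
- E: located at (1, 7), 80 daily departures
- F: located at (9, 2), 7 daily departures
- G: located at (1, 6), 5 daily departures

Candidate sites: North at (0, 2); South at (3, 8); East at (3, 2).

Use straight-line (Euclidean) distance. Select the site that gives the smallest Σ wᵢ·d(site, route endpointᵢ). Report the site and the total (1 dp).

South, total 799.7 km

Total weighted distance at each candidate:
  North (0, 2): total = 1306.9
  South (3, 8): total = 799.7
  East (3, 2): total = 1216.8
Minimum is at South with total 799.7 km.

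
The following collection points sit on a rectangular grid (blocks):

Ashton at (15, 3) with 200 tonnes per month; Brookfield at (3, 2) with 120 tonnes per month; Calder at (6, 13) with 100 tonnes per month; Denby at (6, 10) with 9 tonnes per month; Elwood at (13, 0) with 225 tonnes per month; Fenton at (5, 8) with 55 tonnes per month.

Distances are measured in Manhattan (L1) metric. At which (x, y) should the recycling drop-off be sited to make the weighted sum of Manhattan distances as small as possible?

Manhattan distance separates: Σwᵢ(|x−xᵢ|+|y−yᵢ|) = Σwᵢ|x−xᵢ| + Σwᵢ|y−yᵢ|, so x and y are optimised independently as 1-D weighted medians.
Total weight W = 709; half = 354.5.
x-coordinate, sorted with cumulative weight:
  x=3 (Brookfield, w=120) cum 120
  x=5 (Fenton, w=55) cum 175
  x=6 (Calder, w=100) cum 275
  x=6 (Denby, w=9) cum 284
  x=13 (Elwood, w=225) cum 509  ← median
  x=15 (Ashton, w=200) cum 709
⇒ x* = 13
y-coordinate, sorted with cumulative weight:
  y=0 (Elwood, w=225) cum 225
  y=2 (Brookfield, w=120) cum 345
  y=3 (Ashton, w=200) cum 545  ← median
  y=8 (Fenton, w=55) cum 600
  y=10 (Denby, w=9) cum 609
  y=13 (Calder, w=100) cum 709
⇒ y* = 3

(13, 3)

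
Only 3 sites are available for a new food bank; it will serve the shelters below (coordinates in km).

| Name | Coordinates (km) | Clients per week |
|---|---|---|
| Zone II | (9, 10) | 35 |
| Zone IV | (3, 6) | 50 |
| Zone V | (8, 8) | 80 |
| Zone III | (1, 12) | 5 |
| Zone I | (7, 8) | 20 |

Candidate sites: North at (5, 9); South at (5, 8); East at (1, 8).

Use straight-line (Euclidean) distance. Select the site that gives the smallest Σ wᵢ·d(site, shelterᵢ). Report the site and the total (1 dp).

South, total 606.2 km

Total weighted distance at each candidate:
  North (5, 9): total = 647.3
  South (5, 8): total = 606.2
  East (1, 8): total = 1130.0
Minimum is at South with total 606.2 km.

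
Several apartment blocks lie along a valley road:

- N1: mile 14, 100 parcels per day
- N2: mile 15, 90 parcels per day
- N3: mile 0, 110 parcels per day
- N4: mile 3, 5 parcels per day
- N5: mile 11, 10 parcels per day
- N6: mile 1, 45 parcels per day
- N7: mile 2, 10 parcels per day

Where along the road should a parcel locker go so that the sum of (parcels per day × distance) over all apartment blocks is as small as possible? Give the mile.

For a sum of weighted absolute distances on a line, the optimum is the weighted median (not the mean). Total weight W = 370; half-weight = 185.
Sort by position and accumulate weight:
  mile 0 (N3, w=110) → cum 110
  mile 1 (N6, w=45) → cum 155
  mile 2 (N7, w=10) → cum 165
  mile 3 (N4, w=5) → cum 170
  mile 11 (N5, w=10) → cum 180
  mile 14 (N1, w=100) → cum 280  ≥ 185 → median here
  mile 15 (N2, w=90) → cum 370
Optimal location: mile 14.

x = 14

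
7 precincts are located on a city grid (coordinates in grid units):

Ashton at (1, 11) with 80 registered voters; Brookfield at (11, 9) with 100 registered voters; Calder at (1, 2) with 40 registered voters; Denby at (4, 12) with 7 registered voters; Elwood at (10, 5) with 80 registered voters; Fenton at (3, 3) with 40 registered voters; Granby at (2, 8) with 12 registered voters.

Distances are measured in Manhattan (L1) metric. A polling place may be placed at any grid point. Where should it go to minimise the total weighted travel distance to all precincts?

Manhattan distance separates: Σwᵢ(|x−xᵢ|+|y−yᵢ|) = Σwᵢ|x−xᵢ| + Σwᵢ|y−yᵢ|, so x and y are optimised independently as 1-D weighted medians.
Total weight W = 359; half = 179.5.
x-coordinate, sorted with cumulative weight:
  x=1 (Ashton, w=80) cum 80
  x=1 (Calder, w=40) cum 120
  x=2 (Granby, w=12) cum 132
  x=3 (Fenton, w=40) cum 172
  x=4 (Denby, w=7) cum 179
  x=10 (Elwood, w=80) cum 259  ← median
  x=11 (Brookfield, w=100) cum 359
⇒ x* = 10
y-coordinate, sorted with cumulative weight:
  y=2 (Calder, w=40) cum 40
  y=3 (Fenton, w=40) cum 80
  y=5 (Elwood, w=80) cum 160
  y=8 (Granby, w=12) cum 172
  y=9 (Brookfield, w=100) cum 272  ← median
  y=11 (Ashton, w=80) cum 352
  y=12 (Denby, w=7) cum 359
⇒ y* = 9

(10, 9)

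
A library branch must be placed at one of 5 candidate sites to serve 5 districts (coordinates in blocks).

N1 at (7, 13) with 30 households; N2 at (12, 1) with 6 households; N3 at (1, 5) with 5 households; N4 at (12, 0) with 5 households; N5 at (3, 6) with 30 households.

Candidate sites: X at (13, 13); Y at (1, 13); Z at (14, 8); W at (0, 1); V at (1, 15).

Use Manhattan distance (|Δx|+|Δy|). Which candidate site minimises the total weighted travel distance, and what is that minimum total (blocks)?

Total weighted distance at each candidate:
  X (13, 13): total = 938
  Y (1, 13): total = 748
  Z (14, 8): total = 934
  W (0, 1): total = 972
  V (1, 15): total = 900
Minimum is at Y with total 748 blocks.

Y, total 748 blocks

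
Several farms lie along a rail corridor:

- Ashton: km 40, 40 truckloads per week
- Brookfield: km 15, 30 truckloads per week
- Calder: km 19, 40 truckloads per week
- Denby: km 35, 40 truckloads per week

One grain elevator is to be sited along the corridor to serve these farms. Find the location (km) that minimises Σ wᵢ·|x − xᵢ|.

For a sum of weighted absolute distances on a line, the optimum is the weighted median (not the mean). Total weight W = 150; half-weight = 75.
Sort by position and accumulate weight:
  km 15 (Brookfield, w=30) → cum 30
  km 19 (Calder, w=40) → cum 70
  km 35 (Denby, w=40) → cum 110  ≥ 75 → median here
  km 40 (Ashton, w=40) → cum 150
Optimal location: km 35.

x = 35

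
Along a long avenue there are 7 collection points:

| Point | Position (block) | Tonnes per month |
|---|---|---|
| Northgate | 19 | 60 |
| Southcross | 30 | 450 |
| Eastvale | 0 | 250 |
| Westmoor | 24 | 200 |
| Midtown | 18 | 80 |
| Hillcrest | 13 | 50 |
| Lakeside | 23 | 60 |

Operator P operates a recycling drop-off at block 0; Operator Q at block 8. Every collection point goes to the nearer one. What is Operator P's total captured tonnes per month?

The indifferent point is the midpoint (0+8)/2 = 4; collection points left of it (closer to Operator P at 0) go to Operator P, those right go to Operator Q.
  Eastvale at 0 (w=250) → Operator P
  Hillcrest at 13 (w=50) → Operator Q
  Midtown at 18 (w=80) → Operator Q
  Northgate at 19 (w=60) → Operator Q
  Lakeside at 23 (w=60) → Operator Q
  Westmoor at 24 (w=200) → Operator Q
  Southcross at 30 (w=450) → Operator Q
Operator P captures 250; Operator Q captures 900.

250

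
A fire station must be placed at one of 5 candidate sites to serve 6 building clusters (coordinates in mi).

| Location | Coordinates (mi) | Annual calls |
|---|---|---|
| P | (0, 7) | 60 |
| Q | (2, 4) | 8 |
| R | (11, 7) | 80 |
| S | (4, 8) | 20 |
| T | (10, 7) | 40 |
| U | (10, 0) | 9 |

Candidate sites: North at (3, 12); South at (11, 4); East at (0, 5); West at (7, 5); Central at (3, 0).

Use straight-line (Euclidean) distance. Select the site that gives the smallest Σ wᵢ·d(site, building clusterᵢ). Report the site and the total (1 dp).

Total weighted distance at each candidate:
  North (3, 12): total = 1720.7
  South (11, 4): total = 1320.9
  East (0, 5): total = 1640.9
  West (7, 5): total = 1116.9
  Central (3, 0): total = 1960.6
Minimum is at West with total 1116.9 mi.

West, total 1116.9 mi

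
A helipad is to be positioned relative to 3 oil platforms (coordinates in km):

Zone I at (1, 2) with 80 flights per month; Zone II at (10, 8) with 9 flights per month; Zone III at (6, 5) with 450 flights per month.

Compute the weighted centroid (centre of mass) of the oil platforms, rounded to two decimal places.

The minimiser of Σwᵢ‖p−pᵢ‖² is the weighted centroid p* = (Σwᵢpᵢ)/(Σwᵢ).
Σwᵢ = 539.
Σwᵢxᵢ = 80·1 + 9·10 + 450·6 = 2870.
Σwᵢyᵢ = 80·2 + 9·8 + 450·5 = 2482.
x* = 2870/539 = 5.32, y* = 2482/539 = 4.60.

(5.32, 4.60)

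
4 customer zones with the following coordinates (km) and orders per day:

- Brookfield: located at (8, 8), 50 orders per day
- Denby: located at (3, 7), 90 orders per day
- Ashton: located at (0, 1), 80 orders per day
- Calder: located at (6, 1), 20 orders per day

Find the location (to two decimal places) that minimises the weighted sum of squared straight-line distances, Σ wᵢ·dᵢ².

(3.29, 4.71)

The minimiser of Σwᵢ‖p−pᵢ‖² is the weighted centroid p* = (Σwᵢpᵢ)/(Σwᵢ).
Σwᵢ = 240.
Σwᵢxᵢ = 50·8 + 90·3 + 80·0 + 20·6 = 790.
Σwᵢyᵢ = 50·8 + 90·7 + 80·1 + 20·1 = 1130.
x* = 790/240 = 3.29, y* = 1130/240 = 4.71.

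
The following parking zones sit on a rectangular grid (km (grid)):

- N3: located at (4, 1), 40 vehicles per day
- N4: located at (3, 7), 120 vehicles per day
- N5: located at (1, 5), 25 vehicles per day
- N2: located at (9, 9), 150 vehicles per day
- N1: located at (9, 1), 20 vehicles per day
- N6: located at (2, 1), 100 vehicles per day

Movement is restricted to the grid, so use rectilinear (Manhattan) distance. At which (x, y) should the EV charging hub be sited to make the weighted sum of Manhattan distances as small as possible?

Manhattan distance separates: Σwᵢ(|x−xᵢ|+|y−yᵢ|) = Σwᵢ|x−xᵢ| + Σwᵢ|y−yᵢ|, so x and y are optimised independently as 1-D weighted medians.
Total weight W = 455; half = 227.5.
x-coordinate, sorted with cumulative weight:
  x=1 (N5, w=25) cum 25
  x=2 (N6, w=100) cum 125
  x=3 (N4, w=120) cum 245  ← median
  x=4 (N3, w=40) cum 285
  x=9 (N2, w=150) cum 435
  x=9 (N1, w=20) cum 455
⇒ x* = 3
y-coordinate, sorted with cumulative weight:
  y=1 (N3, w=40) cum 40
  y=1 (N1, w=20) cum 60
  y=1 (N6, w=100) cum 160
  y=5 (N5, w=25) cum 185
  y=7 (N4, w=120) cum 305  ← median
  y=9 (N2, w=150) cum 455
⇒ y* = 7

(3, 7)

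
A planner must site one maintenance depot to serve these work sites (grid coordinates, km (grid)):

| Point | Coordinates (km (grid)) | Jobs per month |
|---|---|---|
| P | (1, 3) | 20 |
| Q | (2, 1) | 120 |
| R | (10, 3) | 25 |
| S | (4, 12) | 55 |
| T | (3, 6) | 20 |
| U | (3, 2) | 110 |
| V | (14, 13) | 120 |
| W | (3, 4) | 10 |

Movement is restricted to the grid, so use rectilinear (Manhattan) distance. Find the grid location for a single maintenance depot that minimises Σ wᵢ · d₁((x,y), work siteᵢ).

(3, 3)

Manhattan distance separates: Σwᵢ(|x−xᵢ|+|y−yᵢ|) = Σwᵢ|x−xᵢ| + Σwᵢ|y−yᵢ|, so x and y are optimised independently as 1-D weighted medians.
Total weight W = 480; half = 240.
x-coordinate, sorted with cumulative weight:
  x=1 (P, w=20) cum 20
  x=2 (Q, w=120) cum 140
  x=3 (T, w=20) cum 160
  x=3 (U, w=110) cum 270  ← median
  x=3 (W, w=10) cum 280
  x=4 (S, w=55) cum 335
  x=10 (R, w=25) cum 360
  x=14 (V, w=120) cum 480
⇒ x* = 3
y-coordinate, sorted with cumulative weight:
  y=1 (Q, w=120) cum 120
  y=2 (U, w=110) cum 230
  y=3 (P, w=20) cum 250  ← median
  y=3 (R, w=25) cum 275
  y=4 (W, w=10) cum 285
  y=6 (T, w=20) cum 305
  y=12 (S, w=55) cum 360
  y=13 (V, w=120) cum 480
⇒ y* = 3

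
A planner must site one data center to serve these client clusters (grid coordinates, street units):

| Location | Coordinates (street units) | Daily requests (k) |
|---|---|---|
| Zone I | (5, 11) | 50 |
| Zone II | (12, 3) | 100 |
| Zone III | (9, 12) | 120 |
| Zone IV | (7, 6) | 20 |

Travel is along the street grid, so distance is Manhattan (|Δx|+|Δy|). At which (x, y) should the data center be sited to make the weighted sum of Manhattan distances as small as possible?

(9, 11)

Manhattan distance separates: Σwᵢ(|x−xᵢ|+|y−yᵢ|) = Σwᵢ|x−xᵢ| + Σwᵢ|y−yᵢ|, so x and y are optimised independently as 1-D weighted medians.
Total weight W = 290; half = 145.
x-coordinate, sorted with cumulative weight:
  x=5 (Zone I, w=50) cum 50
  x=7 (Zone IV, w=20) cum 70
  x=9 (Zone III, w=120) cum 190  ← median
  x=12 (Zone II, w=100) cum 290
⇒ x* = 9
y-coordinate, sorted with cumulative weight:
  y=3 (Zone II, w=100) cum 100
  y=6 (Zone IV, w=20) cum 120
  y=11 (Zone I, w=50) cum 170  ← median
  y=12 (Zone III, w=120) cum 290
⇒ y* = 11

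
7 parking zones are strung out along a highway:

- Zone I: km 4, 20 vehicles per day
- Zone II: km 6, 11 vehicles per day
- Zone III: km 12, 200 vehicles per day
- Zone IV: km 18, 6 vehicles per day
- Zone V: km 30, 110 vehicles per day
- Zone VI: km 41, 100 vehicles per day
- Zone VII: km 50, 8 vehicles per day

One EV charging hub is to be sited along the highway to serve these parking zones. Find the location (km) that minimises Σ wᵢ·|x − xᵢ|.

x = 12

For a sum of weighted absolute distances on a line, the optimum is the weighted median (not the mean). Total weight W = 455; half-weight = 227.5.
Sort by position and accumulate weight:
  km 4 (Zone I, w=20) → cum 20
  km 6 (Zone II, w=11) → cum 31
  km 12 (Zone III, w=200) → cum 231  ≥ 227.5 → median here
  km 18 (Zone IV, w=6) → cum 237
  km 30 (Zone V, w=110) → cum 347
  km 41 (Zone VI, w=100) → cum 447
  km 50 (Zone VII, w=8) → cum 455
Optimal location: km 12.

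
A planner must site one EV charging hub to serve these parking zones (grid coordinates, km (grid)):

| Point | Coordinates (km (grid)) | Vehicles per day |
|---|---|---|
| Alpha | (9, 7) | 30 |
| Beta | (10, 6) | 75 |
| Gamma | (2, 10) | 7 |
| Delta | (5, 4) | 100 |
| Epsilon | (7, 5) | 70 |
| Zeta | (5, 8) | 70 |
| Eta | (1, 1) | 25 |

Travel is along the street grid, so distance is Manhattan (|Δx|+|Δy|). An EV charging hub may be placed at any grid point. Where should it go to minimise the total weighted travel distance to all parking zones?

(5, 5)

Manhattan distance separates: Σwᵢ(|x−xᵢ|+|y−yᵢ|) = Σwᵢ|x−xᵢ| + Σwᵢ|y−yᵢ|, so x and y are optimised independently as 1-D weighted medians.
Total weight W = 377; half = 188.5.
x-coordinate, sorted with cumulative weight:
  x=1 (Eta, w=25) cum 25
  x=2 (Gamma, w=7) cum 32
  x=5 (Delta, w=100) cum 132
  x=5 (Zeta, w=70) cum 202  ← median
  x=7 (Epsilon, w=70) cum 272
  x=9 (Alpha, w=30) cum 302
  x=10 (Beta, w=75) cum 377
⇒ x* = 5
y-coordinate, sorted with cumulative weight:
  y=1 (Eta, w=25) cum 25
  y=4 (Delta, w=100) cum 125
  y=5 (Epsilon, w=70) cum 195  ← median
  y=6 (Beta, w=75) cum 270
  y=7 (Alpha, w=30) cum 300
  y=8 (Zeta, w=70) cum 370
  y=10 (Gamma, w=7) cum 377
⇒ y* = 5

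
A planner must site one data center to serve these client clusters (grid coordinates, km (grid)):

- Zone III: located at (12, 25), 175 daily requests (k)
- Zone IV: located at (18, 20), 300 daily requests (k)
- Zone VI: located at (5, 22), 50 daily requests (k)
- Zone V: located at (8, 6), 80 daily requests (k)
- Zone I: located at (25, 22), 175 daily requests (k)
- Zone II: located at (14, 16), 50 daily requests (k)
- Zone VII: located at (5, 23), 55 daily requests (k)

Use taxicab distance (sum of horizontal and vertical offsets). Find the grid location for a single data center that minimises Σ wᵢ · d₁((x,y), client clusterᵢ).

Manhattan distance separates: Σwᵢ(|x−xᵢ|+|y−yᵢ|) = Σwᵢ|x−xᵢ| + Σwᵢ|y−yᵢ|, so x and y are optimised independently as 1-D weighted medians.
Total weight W = 885; half = 442.5.
x-coordinate, sorted with cumulative weight:
  x=5 (Zone VI, w=50) cum 50
  x=5 (Zone VII, w=55) cum 105
  x=8 (Zone V, w=80) cum 185
  x=12 (Zone III, w=175) cum 360
  x=14 (Zone II, w=50) cum 410
  x=18 (Zone IV, w=300) cum 710  ← median
  x=25 (Zone I, w=175) cum 885
⇒ x* = 18
y-coordinate, sorted with cumulative weight:
  y=6 (Zone V, w=80) cum 80
  y=16 (Zone II, w=50) cum 130
  y=20 (Zone IV, w=300) cum 430
  y=22 (Zone VI, w=50) cum 480  ← median
  y=22 (Zone I, w=175) cum 655
  y=23 (Zone VII, w=55) cum 710
  y=25 (Zone III, w=175) cum 885
⇒ y* = 22

(18, 22)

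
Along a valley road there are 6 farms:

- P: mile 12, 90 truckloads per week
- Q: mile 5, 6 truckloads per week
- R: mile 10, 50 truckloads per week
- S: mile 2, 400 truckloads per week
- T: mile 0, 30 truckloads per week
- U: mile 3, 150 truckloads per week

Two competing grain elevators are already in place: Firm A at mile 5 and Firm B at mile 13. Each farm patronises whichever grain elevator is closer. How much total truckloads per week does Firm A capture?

The indifferent point is the midpoint (5+13)/2 = 9; farms left of it (closer to Firm A at 5) go to Firm A, those right go to Firm B.
  T at 0 (w=30) → Firm A
  S at 2 (w=400) → Firm A
  U at 3 (w=150) → Firm A
  Q at 5 (w=6) → Firm A
  R at 10 (w=50) → Firm B
  P at 12 (w=90) → Firm B
Firm A captures 586; Firm B captures 140.

586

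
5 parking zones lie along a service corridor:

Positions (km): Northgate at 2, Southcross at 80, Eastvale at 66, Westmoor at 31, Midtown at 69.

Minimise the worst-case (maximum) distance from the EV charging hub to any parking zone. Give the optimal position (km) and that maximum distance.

The 1-center on a line is the midpoint of the two extreme points: leftmost at 2, rightmost at 80.
Optimal location = (2 + 80)/2 = 41; maximum distance = (80 − 2)/2 = 39.

location 41, max distance 39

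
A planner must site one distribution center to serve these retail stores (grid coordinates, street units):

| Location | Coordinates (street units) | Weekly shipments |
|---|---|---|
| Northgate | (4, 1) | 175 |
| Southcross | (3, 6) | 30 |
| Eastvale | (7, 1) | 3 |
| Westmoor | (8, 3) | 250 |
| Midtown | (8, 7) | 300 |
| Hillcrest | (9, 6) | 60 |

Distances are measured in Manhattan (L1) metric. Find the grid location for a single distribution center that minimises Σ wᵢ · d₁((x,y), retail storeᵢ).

Manhattan distance separates: Σwᵢ(|x−xᵢ|+|y−yᵢ|) = Σwᵢ|x−xᵢ| + Σwᵢ|y−yᵢ|, so x and y are optimised independently as 1-D weighted medians.
Total weight W = 818; half = 409.
x-coordinate, sorted with cumulative weight:
  x=3 (Southcross, w=30) cum 30
  x=4 (Northgate, w=175) cum 205
  x=7 (Eastvale, w=3) cum 208
  x=8 (Westmoor, w=250) cum 458  ← median
  x=8 (Midtown, w=300) cum 758
  x=9 (Hillcrest, w=60) cum 818
⇒ x* = 8
y-coordinate, sorted with cumulative weight:
  y=1 (Northgate, w=175) cum 175
  y=1 (Eastvale, w=3) cum 178
  y=3 (Westmoor, w=250) cum 428  ← median
  y=6 (Southcross, w=30) cum 458
  y=6 (Hillcrest, w=60) cum 518
  y=7 (Midtown, w=300) cum 818
⇒ y* = 3

(8, 3)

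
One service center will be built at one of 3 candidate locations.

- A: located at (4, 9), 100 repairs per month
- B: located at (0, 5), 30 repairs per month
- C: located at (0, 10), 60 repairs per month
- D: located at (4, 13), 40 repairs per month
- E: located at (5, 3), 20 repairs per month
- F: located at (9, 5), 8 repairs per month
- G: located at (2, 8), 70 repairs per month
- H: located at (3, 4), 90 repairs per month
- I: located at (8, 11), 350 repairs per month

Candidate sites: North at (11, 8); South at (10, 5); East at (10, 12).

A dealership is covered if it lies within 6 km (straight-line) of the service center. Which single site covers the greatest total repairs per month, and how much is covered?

North, covering 358

Coverage radius r = 6 km; a point is covered iff (Δx)²+(Δy)² ≤ 6² = 36.
  North (11, 8): covers {F, I} → 358
  South (10, 5): covers {E, F} → 28
  East (10, 12): covers {I} → 350
Maximum coverage at North: 358 repairs per month.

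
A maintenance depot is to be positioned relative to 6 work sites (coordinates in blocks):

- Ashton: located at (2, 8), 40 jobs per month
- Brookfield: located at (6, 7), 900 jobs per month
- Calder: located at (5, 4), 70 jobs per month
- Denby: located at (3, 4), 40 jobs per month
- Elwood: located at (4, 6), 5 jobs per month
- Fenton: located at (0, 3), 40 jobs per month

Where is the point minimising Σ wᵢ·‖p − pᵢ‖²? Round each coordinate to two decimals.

The minimiser of Σwᵢ‖p−pᵢ‖² is the weighted centroid p* = (Σwᵢpᵢ)/(Σwᵢ).
Σwᵢ = 1095.
Σwᵢxᵢ = 40·2 + 900·6 + 70·5 + 40·3 + 5·4 + 40·0 = 5970.
Σwᵢyᵢ = 40·8 + 900·7 + 70·4 + 40·4 + 5·6 + 40·3 = 7210.
x* = 5970/1095 = 5.45, y* = 7210/1095 = 6.58.

(5.45, 6.58)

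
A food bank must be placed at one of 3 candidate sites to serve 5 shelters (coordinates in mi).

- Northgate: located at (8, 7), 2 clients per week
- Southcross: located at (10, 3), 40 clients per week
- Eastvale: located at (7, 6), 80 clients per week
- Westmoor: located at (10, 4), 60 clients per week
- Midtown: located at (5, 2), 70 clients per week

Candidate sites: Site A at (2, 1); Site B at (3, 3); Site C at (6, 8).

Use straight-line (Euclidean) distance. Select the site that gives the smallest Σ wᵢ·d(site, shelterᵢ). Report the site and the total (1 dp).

Site C, total 1204.7 mi

Total weighted distance at each candidate:
  Site A (2, 1): total = 1646.5
  Site B (3, 3): total = 1273.6
  Site C (6, 8): total = 1204.7
Minimum is at Site C with total 1204.7 mi.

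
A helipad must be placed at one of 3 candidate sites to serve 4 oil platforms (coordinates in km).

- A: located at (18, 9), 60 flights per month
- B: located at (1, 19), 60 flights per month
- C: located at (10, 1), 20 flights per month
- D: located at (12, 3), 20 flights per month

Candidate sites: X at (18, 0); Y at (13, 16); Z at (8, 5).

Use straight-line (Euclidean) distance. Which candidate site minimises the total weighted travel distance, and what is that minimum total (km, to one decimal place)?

Z, total 1764.3 km

Total weighted distance at each candidate:
  X (18, 0): total = 2365.1
  Y (13, 16): total = 1825.0
  Z (8, 5): total = 1764.3
Minimum is at Z with total 1764.3 km.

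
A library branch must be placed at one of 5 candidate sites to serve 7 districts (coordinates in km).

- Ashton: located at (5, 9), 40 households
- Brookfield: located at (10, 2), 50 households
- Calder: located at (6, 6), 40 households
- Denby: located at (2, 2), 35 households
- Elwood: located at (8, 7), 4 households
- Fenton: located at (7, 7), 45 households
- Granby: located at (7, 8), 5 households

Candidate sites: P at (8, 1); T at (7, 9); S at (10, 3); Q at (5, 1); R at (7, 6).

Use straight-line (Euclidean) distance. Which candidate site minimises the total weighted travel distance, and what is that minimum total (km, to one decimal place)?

Total weighted distance at each candidate:
  P (8, 1): total = 1214.9
  T (7, 9): total = 992.3
  S (10, 3): total = 1116.6
  Q (5, 1): total = 1237.4
  R (7, 6): total = 719.0
Minimum is at R with total 719.0 km.

R, total 719.0 km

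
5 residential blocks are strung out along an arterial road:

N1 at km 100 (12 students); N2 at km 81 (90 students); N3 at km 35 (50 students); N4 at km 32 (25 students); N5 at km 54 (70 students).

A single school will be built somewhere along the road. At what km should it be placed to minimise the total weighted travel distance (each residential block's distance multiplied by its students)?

For a sum of weighted absolute distances on a line, the optimum is the weighted median (not the mean). Total weight W = 247; half-weight = 123.5.
Sort by position and accumulate weight:
  km 32 (N4, w=25) → cum 25
  km 35 (N3, w=50) → cum 75
  km 54 (N5, w=70) → cum 145  ≥ 123.5 → median here
  km 81 (N2, w=90) → cum 235
  km 100 (N1, w=12) → cum 247
Optimal location: km 54.

x = 54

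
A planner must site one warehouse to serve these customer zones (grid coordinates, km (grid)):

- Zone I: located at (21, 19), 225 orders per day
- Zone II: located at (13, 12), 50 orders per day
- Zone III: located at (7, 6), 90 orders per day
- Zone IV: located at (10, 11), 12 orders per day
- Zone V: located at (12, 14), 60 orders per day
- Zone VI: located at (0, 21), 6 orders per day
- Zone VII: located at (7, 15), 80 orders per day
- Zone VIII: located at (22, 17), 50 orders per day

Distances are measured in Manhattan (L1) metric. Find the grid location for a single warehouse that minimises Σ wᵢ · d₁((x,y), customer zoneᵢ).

Manhattan distance separates: Σwᵢ(|x−xᵢ|+|y−yᵢ|) = Σwᵢ|x−xᵢ| + Σwᵢ|y−yᵢ|, so x and y are optimised independently as 1-D weighted medians.
Total weight W = 573; half = 286.5.
x-coordinate, sorted with cumulative weight:
  x=0 (Zone VI, w=6) cum 6
  x=7 (Zone III, w=90) cum 96
  x=7 (Zone VII, w=80) cum 176
  x=10 (Zone IV, w=12) cum 188
  x=12 (Zone V, w=60) cum 248
  x=13 (Zone II, w=50) cum 298  ← median
  x=21 (Zone I, w=225) cum 523
  x=22 (Zone VIII, w=50) cum 573
⇒ x* = 13
y-coordinate, sorted with cumulative weight:
  y=6 (Zone III, w=90) cum 90
  y=11 (Zone IV, w=12) cum 102
  y=12 (Zone II, w=50) cum 152
  y=14 (Zone V, w=60) cum 212
  y=15 (Zone VII, w=80) cum 292  ← median
  y=17 (Zone VIII, w=50) cum 342
  y=19 (Zone I, w=225) cum 567
  y=21 (Zone VI, w=6) cum 573
⇒ y* = 15

(13, 15)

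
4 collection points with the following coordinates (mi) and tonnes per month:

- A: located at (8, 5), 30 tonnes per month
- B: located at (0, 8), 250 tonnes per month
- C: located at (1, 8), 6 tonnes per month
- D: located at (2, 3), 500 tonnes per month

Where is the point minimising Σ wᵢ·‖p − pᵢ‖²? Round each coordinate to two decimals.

(1.59, 4.70)

The minimiser of Σwᵢ‖p−pᵢ‖² is the weighted centroid p* = (Σwᵢpᵢ)/(Σwᵢ).
Σwᵢ = 786.
Σwᵢxᵢ = 30·8 + 250·0 + 6·1 + 500·2 = 1246.
Σwᵢyᵢ = 30·5 + 250·8 + 6·8 + 500·3 = 3698.
x* = 1246/786 = 1.59, y* = 3698/786 = 4.70.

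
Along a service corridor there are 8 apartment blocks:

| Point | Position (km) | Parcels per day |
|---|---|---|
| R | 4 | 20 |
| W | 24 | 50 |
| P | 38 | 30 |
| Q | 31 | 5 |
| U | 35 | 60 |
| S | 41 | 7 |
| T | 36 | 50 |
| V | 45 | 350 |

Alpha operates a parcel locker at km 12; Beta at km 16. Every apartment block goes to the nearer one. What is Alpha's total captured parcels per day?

The indifferent point is the midpoint (12+16)/2 = 14; apartment blocks left of it (closer to Alpha at 12) go to Alpha, those right go to Beta.
  R at 4 (w=20) → Alpha
  W at 24 (w=50) → Beta
  Q at 31 (w=5) → Beta
  U at 35 (w=60) → Beta
  T at 36 (w=50) → Beta
  P at 38 (w=30) → Beta
  S at 41 (w=7) → Beta
  V at 45 (w=350) → Beta
Alpha captures 20; Beta captures 552.

20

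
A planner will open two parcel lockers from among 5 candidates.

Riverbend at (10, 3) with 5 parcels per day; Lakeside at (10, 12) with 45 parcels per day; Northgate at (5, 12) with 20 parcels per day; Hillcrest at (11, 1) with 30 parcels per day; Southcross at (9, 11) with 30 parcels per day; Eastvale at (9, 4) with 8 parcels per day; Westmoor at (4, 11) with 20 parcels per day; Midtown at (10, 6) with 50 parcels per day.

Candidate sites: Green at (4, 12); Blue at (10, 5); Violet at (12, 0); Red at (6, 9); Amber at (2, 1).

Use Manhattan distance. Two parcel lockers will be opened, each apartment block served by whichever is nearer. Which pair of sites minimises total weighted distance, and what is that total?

{Green, Blue}, total 716

Evaluate every pair (each demand assigned to the nearer of the two):
  {Green, Blue}: total = 716
  {Blue, Red}: total = 851
  {Green, Violet}: total = 1031
  {Violet, Red}: total = 1116
  {Blue, Violet}: total = 1141
  {Blue, Amber}: total = 1231
  {Green, Red}: total = 1314
  {Red, Amber}: total = 1359
  {Green, Amber}: total = 1490
  {Violet, Amber}: total = 2111
Best pair: {Green, Blue} with total 716.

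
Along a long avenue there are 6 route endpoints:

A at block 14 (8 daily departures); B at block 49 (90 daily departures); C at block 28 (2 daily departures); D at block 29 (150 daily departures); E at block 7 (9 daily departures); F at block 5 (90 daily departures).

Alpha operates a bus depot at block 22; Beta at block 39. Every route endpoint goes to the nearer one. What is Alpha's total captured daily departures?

The indifferent point is the midpoint (22+39)/2 = 30.5; route endpoints left of it (closer to Alpha at 22) go to Alpha, those right go to Beta.
  F at 5 (w=90) → Alpha
  E at 7 (w=9) → Alpha
  A at 14 (w=8) → Alpha
  C at 28 (w=2) → Alpha
  D at 29 (w=150) → Alpha
  B at 49 (w=90) → Beta
Alpha captures 259; Beta captures 90.

259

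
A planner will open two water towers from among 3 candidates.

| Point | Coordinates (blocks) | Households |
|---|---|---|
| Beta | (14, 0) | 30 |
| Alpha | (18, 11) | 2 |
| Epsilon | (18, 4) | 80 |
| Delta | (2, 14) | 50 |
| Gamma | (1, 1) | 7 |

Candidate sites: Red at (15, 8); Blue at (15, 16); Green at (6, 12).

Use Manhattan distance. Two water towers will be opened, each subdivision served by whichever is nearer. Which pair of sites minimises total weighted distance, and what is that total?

Evaluate every pair (each demand assigned to the nearer of the two):
  {Red, Green}: total = 1254
  {Red, Blue}: total = 1739
  {Blue, Green}: total = 2138
Best pair: {Red, Green} with total 1254.

{Red, Green}, total 1254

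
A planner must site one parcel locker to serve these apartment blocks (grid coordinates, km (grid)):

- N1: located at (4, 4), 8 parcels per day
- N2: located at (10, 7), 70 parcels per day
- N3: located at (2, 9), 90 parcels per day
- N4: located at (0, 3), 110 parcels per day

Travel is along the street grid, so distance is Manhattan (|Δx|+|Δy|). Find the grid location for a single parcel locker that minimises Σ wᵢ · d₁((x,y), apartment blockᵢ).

(2, 7)

Manhattan distance separates: Σwᵢ(|x−xᵢ|+|y−yᵢ|) = Σwᵢ|x−xᵢ| + Σwᵢ|y−yᵢ|, so x and y are optimised independently as 1-D weighted medians.
Total weight W = 278; half = 139.
x-coordinate, sorted with cumulative weight:
  x=0 (N4, w=110) cum 110
  x=2 (N3, w=90) cum 200  ← median
  x=4 (N1, w=8) cum 208
  x=10 (N2, w=70) cum 278
⇒ x* = 2
y-coordinate, sorted with cumulative weight:
  y=3 (N4, w=110) cum 110
  y=4 (N1, w=8) cum 118
  y=7 (N2, w=70) cum 188  ← median
  y=9 (N3, w=90) cum 278
⇒ y* = 7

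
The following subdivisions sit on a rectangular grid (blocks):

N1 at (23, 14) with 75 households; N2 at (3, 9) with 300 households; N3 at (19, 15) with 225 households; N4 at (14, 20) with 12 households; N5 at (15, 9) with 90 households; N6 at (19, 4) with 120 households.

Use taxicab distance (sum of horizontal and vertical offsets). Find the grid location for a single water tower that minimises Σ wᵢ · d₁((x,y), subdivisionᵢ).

(19, 9)

Manhattan distance separates: Σwᵢ(|x−xᵢ|+|y−yᵢ|) = Σwᵢ|x−xᵢ| + Σwᵢ|y−yᵢ|, so x and y are optimised independently as 1-D weighted medians.
Total weight W = 822; half = 411.
x-coordinate, sorted with cumulative weight:
  x=3 (N2, w=300) cum 300
  x=14 (N4, w=12) cum 312
  x=15 (N5, w=90) cum 402
  x=19 (N3, w=225) cum 627  ← median
  x=19 (N6, w=120) cum 747
  x=23 (N1, w=75) cum 822
⇒ x* = 19
y-coordinate, sorted with cumulative weight:
  y=4 (N6, w=120) cum 120
  y=9 (N2, w=300) cum 420  ← median
  y=9 (N5, w=90) cum 510
  y=14 (N1, w=75) cum 585
  y=15 (N3, w=225) cum 810
  y=20 (N4, w=12) cum 822
⇒ y* = 9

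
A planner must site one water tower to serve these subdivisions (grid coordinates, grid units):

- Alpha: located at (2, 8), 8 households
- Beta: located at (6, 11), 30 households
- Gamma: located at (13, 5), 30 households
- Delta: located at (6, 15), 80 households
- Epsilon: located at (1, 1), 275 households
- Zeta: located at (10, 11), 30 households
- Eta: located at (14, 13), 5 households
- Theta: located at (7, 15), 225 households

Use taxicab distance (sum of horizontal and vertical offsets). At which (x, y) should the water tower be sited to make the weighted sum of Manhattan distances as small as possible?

(6, 11)

Manhattan distance separates: Σwᵢ(|x−xᵢ|+|y−yᵢ|) = Σwᵢ|x−xᵢ| + Σwᵢ|y−yᵢ|, so x and y are optimised independently as 1-D weighted medians.
Total weight W = 683; half = 341.5.
x-coordinate, sorted with cumulative weight:
  x=1 (Epsilon, w=275) cum 275
  x=2 (Alpha, w=8) cum 283
  x=6 (Beta, w=30) cum 313
  x=6 (Delta, w=80) cum 393  ← median
  x=7 (Theta, w=225) cum 618
  x=10 (Zeta, w=30) cum 648
  x=13 (Gamma, w=30) cum 678
  x=14 (Eta, w=5) cum 683
⇒ x* = 6
y-coordinate, sorted with cumulative weight:
  y=1 (Epsilon, w=275) cum 275
  y=5 (Gamma, w=30) cum 305
  y=8 (Alpha, w=8) cum 313
  y=11 (Beta, w=30) cum 343  ← median
  y=11 (Zeta, w=30) cum 373
  y=13 (Eta, w=5) cum 378
  y=15 (Delta, w=80) cum 458
  y=15 (Theta, w=225) cum 683
⇒ y* = 11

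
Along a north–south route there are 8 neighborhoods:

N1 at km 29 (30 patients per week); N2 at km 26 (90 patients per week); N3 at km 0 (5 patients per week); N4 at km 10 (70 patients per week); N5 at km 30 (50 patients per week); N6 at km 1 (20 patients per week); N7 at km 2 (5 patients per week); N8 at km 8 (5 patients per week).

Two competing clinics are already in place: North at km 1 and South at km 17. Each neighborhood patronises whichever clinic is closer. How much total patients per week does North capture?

35

The indifferent point is the midpoint (1+17)/2 = 9; neighborhoods left of it (closer to North at 1) go to North, those right go to South.
  N3 at 0 (w=5) → North
  N6 at 1 (w=20) → North
  N7 at 2 (w=5) → North
  N8 at 8 (w=5) → North
  N4 at 10 (w=70) → South
  N2 at 26 (w=90) → South
  N1 at 29 (w=30) → South
  N5 at 30 (w=50) → South
North captures 35; South captures 240.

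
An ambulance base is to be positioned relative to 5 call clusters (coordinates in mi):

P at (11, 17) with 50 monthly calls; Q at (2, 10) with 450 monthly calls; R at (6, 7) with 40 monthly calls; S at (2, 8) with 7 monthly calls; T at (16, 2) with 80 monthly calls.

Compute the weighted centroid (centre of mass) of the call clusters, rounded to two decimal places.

The minimiser of Σwᵢ‖p−pᵢ‖² is the weighted centroid p* = (Σwᵢpᵢ)/(Σwᵢ).
Σwᵢ = 627.
Σwᵢxᵢ = 50·11 + 450·2 + 40·6 + 7·2 + 80·16 = 2984.
Σwᵢyᵢ = 50·17 + 450·10 + 40·7 + 7·8 + 80·2 = 5846.
x* = 2984/627 = 4.76, y* = 5846/627 = 9.32.

(4.76, 9.32)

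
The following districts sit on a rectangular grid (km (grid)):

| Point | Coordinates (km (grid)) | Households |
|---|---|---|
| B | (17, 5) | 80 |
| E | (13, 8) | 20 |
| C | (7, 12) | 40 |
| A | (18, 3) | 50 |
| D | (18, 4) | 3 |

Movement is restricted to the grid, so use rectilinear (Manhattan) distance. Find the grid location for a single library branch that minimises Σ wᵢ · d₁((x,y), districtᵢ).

Manhattan distance separates: Σwᵢ(|x−xᵢ|+|y−yᵢ|) = Σwᵢ|x−xᵢ| + Σwᵢ|y−yᵢ|, so x and y are optimised independently as 1-D weighted medians.
Total weight W = 193; half = 96.5.
x-coordinate, sorted with cumulative weight:
  x=7 (C, w=40) cum 40
  x=13 (E, w=20) cum 60
  x=17 (B, w=80) cum 140  ← median
  x=18 (A, w=50) cum 190
  x=18 (D, w=3) cum 193
⇒ x* = 17
y-coordinate, sorted with cumulative weight:
  y=3 (A, w=50) cum 50
  y=4 (D, w=3) cum 53
  y=5 (B, w=80) cum 133  ← median
  y=8 (E, w=20) cum 153
  y=12 (C, w=40) cum 193
⇒ y* = 5

(17, 5)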